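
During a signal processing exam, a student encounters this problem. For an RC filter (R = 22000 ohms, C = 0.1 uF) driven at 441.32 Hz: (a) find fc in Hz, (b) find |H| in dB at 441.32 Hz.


Step 1 — cutoff frequency:
fc = 1 / (2*pi*R*C)
C = 0.1 uF = 1e-07 F
fc = 1 / (2*pi*22000*1e-07)
   = 72.3432 Hz

Step 2 — magnitude at f = 441.32 Hz:
|H(f)| = 1 / sqrt(1 + (f/fc)^2)
f/fc = 441.32 / 72.3432 = 6.100366
|H| = 1 / sqrt(1 + 37.214465) = 0.1617656
|H|_dB = 20*log10(0.1617656) = -15.82 dB

fc = 72.3432 Hz; |H(441.32 Hz)| = -15.82 dB


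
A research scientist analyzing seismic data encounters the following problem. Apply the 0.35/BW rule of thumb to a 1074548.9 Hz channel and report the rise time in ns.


Rise time from bandwidth relationship:
tr = 0.35 / BW
   = 0.35 / 1074548.9
   = 3.257180757e-07 s
   = 325.7181 ns

325.7181 ns


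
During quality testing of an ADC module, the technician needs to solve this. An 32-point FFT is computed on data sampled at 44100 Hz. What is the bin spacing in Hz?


DFT frequency resolution:
df = fs / N
   = 44100 / 32
   = 1378.125 Hz

1378.125 Hz


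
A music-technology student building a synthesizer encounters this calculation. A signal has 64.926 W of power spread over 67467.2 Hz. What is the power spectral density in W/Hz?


Power spectral density:
PSD = P / BW
    = 64.926 / 67467.2
    = 0.00096233 W/Hz

0.00096233 W/Hz


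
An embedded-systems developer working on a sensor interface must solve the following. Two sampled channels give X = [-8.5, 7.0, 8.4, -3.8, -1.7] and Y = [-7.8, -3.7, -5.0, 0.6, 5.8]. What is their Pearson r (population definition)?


Pearson correlation coefficient (population):
r = cov(X,Y) / (std(X) * std(Y))
Mean X = 0.28, Mean Y = -2.02
Cov(X,Y) = -2.1824
Std(X) = 6.461393, Std(Y) = 4.756637
r = -0.071

-0.071


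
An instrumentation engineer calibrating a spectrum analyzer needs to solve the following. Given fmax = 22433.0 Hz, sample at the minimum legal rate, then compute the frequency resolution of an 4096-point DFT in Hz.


Step 1 — Nyquist sampling rate:
fs = 2 * fmax = 2 * 22433.0 = 44866.0 Hz

Step 2 — DFT bin spacing:
df = fs / N = 44866.0 / 4096 = 10.9536 Hz

10.9536 Hz


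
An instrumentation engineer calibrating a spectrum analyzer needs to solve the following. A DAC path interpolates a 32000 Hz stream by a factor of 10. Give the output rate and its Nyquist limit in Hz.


Step 1 — output sample rate after interpolation by L:
fs_out = L * fs_in = 10 * 32000 = 320000 Hz

Step 2 — Nyquist frequency of the output stream:
f_Nyq = fs_out / 2 = 320000 / 2 = 160000.0 Hz

fs_out = 320000 Hz; f_Nyquist = 160000.0 Hz


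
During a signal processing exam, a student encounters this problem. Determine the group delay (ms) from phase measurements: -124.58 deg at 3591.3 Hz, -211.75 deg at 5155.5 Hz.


Group delay from phase difference:
tau = -d(phi)/d(omega)
d(phi) = -87.17 deg = -1.521404 rad
d(omega) = 2*pi*(5155.5 - 3591.3) = 9828.1585 rad/s
tau = -(-1.521404) / 9828.1585
    = 0.1548 ms

0.1548 ms


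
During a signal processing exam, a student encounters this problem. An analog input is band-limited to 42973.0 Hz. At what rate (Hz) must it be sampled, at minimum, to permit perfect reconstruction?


The Nyquist rate is twice the maximum frequency component.
fs_min = 2 * fmax
      = 2 * 42973.0
      = 85946.0 Hz

85946.0


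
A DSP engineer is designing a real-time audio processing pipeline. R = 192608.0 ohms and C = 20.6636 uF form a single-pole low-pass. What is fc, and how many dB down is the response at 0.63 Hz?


Step 1 — cutoff frequency:
fc = 1 / (2*pi*R*C)
C = 20.6636 uF = 2.06636e-05 F
fc = 1 / (2*pi*192608.0*2.06636e-05)
   = 0.0399889 Hz

Step 2 — magnitude at f = 0.63 Hz:
|H(f)| = 1 / sqrt(1 + (f/fc)^2)
f/fc = 0.63 / 0.0399889 = 15.754372
|H| = 1 / sqrt(1 + 248.200237) = 0.063347
|H|_dB = 20*log10(0.063347) = -23.97 dB

fc = 0.0399889 Hz; |H(0.63 Hz)| = -23.97 dB


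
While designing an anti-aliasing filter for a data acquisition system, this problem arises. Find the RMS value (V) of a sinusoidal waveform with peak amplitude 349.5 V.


RMS voltage for a sinusoidal waveform:
V_rms = V_peak / sqrt(2)
      = 349.5 / 1.414214
      = 247.134 V

247.134 V


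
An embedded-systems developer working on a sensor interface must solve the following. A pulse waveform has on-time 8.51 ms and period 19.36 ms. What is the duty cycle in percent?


Duty cycle as a percentage:
DC = (t_on / T) * 100
   = (8.51 / 19.36) * 100
   = 0.439566 * 100
   = 43.96 %

43.96 %


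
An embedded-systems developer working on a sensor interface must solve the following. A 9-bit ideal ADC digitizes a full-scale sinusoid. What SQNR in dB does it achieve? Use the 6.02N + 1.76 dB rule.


Theoretical SNR for a full-scale sinusoid:
SNR = 6.02 * N + 1.76
    = 6.02 * 9 + 1.76
    = 54.18 + 1.76
    = 55.94 dB

55.94 dB


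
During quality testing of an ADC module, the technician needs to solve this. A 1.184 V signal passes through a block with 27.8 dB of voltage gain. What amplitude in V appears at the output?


Output voltage from dB gain:
V_out = V_in * 10^(gain_dB / 20)
      = 1.184 * 10^(27.8 / 20)
      = 1.184 * 24.547089
      = 29.0638 V

29.0638 V


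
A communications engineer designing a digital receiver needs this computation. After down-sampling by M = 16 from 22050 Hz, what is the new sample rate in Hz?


Decimation reduces the sample rate:
fs_out = fs_in / M
       = 22050 / 16
       = 1378.125 Hz

1378.125 Hz


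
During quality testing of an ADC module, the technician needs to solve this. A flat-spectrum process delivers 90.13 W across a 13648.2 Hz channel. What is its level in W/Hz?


Power spectral density:
PSD = P / BW
    = 90.13 / 13648.2
    = 0.0066038 W/Hz

0.0066038 W/Hz


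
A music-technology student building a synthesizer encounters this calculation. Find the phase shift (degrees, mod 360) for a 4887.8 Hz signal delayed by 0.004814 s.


Phase shift from frequency and time delay:
phi = 360 * f * t_delay
    = 360 * 4887.8 * 0.004814
    = 8470.75 degrees
    mod 360 = 190.75 degrees

190.75 degrees


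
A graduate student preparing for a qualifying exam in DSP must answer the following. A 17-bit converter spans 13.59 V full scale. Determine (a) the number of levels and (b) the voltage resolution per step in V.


Step 1 — number of quantization levels:
L = 2^N = 2^17 = 131072

Step 2 — LSB step size:
delta = Vfs / L
      = 13.59 / 131072
      = 0.00010368 V

Levels = 131072; step size = 0.00010368 V


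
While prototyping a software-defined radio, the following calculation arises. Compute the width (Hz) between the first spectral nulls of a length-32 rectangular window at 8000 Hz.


Main lobe width for a rectangular window:
Width = 2 * fs / N
      = 2 * 8000 / 32
      = 16000 / 32
      = 500.0 Hz

500.0 Hz


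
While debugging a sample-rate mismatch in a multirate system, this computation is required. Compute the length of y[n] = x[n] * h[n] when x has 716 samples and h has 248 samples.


Linear convolution output length:
L = N + M - 1
  = 716 + 248 - 1
  = 963 samples

963


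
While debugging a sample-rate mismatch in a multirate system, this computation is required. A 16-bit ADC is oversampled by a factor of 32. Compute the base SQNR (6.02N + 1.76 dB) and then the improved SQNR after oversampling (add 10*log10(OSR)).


Step 1 — baseline SQNR at Nyquist:
SQNR_base = 6.02*N + 1.76
          = 6.02*16 + 1.76
          = 98.08 dB

Step 2 — oversampling processing gain:
G = 10*log10(OSR) = 10*log10(32) = 15.05 dB

Step 3 — total:
SQNR_total = 98.08 + 15.05 = 113.13 dB

Base SQNR = 98.08 dB; oversampled SQNR = 113.13 dB


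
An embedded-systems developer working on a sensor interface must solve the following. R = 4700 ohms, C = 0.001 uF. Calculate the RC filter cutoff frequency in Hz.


Cutoff frequency of a first-order RC filter:
fc = 1 / (2 * pi * R * C)
C = 0.001 uF = 1e-09 F
fc = 1 / (2 * pi * 4700 * 1e-09)
   = 1 / 2.9530970943744e-05
   = 33862.753849 Hz

33862.753849 Hz


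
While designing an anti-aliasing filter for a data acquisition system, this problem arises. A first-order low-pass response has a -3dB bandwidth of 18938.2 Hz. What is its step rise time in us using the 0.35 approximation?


Rise time from bandwidth relationship:
tr = 0.35 / BW
   = 0.35 / 18938.2
   = 1.848116505e-05 s
   = 18.4812 us

18.4812 us


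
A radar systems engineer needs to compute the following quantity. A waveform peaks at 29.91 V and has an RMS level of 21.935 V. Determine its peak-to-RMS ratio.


Crest factor is the ratio of peak to RMS:
CF = V_peak / V_rms
   = 29.91 / 21.935
   = 1.3636

1.3636


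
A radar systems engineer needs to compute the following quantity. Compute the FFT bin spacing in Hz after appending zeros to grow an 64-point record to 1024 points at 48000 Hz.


Frequency resolution after zero-padding:
N_padded = 64 * 16 = 1024
df = fs / N_padded
   = 48000 / 1024
   = 46.875 Hz

46.875 Hz


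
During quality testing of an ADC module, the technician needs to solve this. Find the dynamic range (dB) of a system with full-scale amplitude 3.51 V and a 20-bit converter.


Dynamic range from full-scale to LSB:
V_min = V_max / 2^bits = 3.51 / 2^20
DR = 20 * log10(V_max / V_min)
   = 20 * log10(2^20)
   = 20 * 20 * log10(2)
   = 120.41 dB

120.41 dB


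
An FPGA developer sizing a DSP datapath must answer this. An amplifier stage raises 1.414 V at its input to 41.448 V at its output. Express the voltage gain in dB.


Voltage gain in dB:
G = 20 * log10(Vout / Vin)
  = 20 * log10(41.448 / 1.414)
  = 20 * log10(29.312588)
  = 20 * 1.467054
  = 29.34 dB

29.34 dB


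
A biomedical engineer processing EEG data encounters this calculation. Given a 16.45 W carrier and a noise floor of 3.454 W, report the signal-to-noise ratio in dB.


SNR in decibels:
SNR = 10 * log10(Ps / Pn)
    = 10 * log10(16.45 / 3.454)
    = 10 * log10(4.7626)
    = 10 * 0.6778
    = 6.78 dB

6.78 dB


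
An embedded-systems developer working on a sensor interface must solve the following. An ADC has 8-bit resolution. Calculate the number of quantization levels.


Number of quantization levels = 2^N
= 2^8
= 256

256


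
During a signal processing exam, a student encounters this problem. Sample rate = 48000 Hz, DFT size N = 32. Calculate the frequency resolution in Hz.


DFT frequency resolution:
df = fs / N
   = 48000 / 32
   = 1500.0 Hz

1500.0 Hz


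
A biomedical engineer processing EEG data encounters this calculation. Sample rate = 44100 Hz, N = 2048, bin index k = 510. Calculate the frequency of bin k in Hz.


Frequency of DFT bin k:
f_k = k * fs / N
    = 510 * 44100 / 2048
    = 22491000 / 2048
    = 10981.934 Hz

10981.934 Hz


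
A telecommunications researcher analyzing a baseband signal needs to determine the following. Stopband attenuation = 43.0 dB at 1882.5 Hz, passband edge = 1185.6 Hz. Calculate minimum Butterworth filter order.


Butterworth filter order formula:
n = log10(10^(A/10) - 1) / (2 * log10(f_stop/f_pass))
10^(43.0/10) - 1 = 19951.6231
f_stop/f_pass = 1882.5 / 1185.6 = 1.5878
n = 10.7073 -> ceil = 11

11


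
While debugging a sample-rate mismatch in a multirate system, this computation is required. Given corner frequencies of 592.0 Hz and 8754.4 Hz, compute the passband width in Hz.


Bandwidth is the difference of -3dB frequencies:
BW = f_high - f_low
   = 8754.4 - 592.0
   = 8162.4 Hz

8162.4 Hz


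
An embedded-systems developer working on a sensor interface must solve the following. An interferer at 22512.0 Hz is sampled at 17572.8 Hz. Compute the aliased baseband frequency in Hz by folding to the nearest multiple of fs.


Compute the nearest integer multiple of fs to the signal:
n = round(22512.0 / 17572.8) = 1
f_alias = |22512.0 - 1 * 17572.8|
        = |22512.0 - 17572.8|
        = 4939.2 Hz

4939.2


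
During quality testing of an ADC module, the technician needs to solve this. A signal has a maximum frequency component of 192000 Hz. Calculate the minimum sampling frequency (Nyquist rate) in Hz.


The Nyquist rate is twice the maximum frequency component.
fs_min = 2 * fmax
      = 2 * 192000
      = 384000 Hz

384000


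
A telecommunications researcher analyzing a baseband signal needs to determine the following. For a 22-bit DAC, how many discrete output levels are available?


Number of quantization levels = 2^N
= 2^22
= 4194304

4194304


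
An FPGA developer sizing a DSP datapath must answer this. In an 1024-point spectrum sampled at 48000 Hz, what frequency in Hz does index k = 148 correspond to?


Frequency of DFT bin k:
f_k = k * fs / N
    = 148 * 48000 / 1024
    = 7104000 / 1024
    = 6937.5 Hz

6937.5 Hz


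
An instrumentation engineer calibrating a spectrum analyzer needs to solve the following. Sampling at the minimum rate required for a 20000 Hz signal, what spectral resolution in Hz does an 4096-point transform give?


Step 1 — Nyquist sampling rate:
fs = 2 * fmax = 2 * 20000 = 40000 Hz

Step 2 — DFT bin spacing:
df = fs / N = 40000 / 4096 = 9.7656 Hz

9.7656 Hz


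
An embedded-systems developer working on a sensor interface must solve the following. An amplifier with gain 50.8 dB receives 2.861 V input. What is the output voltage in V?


Output voltage from dB gain:
V_out = V_in * 10^(gain_dB / 20)
      = 2.861 * 10^(50.8 / 20)
      = 2.861 * 346.73685
      = 992.0141 V

992.0141 V


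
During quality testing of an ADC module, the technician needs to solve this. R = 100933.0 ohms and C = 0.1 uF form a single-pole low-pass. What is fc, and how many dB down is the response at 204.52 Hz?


Step 1 — cutoff frequency:
fc = 1 / (2*pi*R*C)
C = 0.1 uF = 1e-07 F
fc = 1 / (2*pi*100933.0*1e-07)
   = 15.7684 Hz

Step 2 — magnitude at f = 204.52 Hz:
|H(f)| = 1 / sqrt(1 + (f/fc)^2)
f/fc = 204.52 / 15.7684 = 12.970244
|H| = 1 / sqrt(1 + 168.227229) = 0.0768714
|H|_dB = 20*log10(0.0768714) = -22.28 dB

fc = 15.7684 Hz; |H(204.52 Hz)| = -22.28 dB


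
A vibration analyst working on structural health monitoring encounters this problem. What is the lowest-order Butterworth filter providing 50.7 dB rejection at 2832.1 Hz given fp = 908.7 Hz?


Butterworth filter order formula:
n = log10(10^(A/10) - 1) / (2 * log10(f_stop/f_pass))
10^(50.7/10) - 1 = 117488.7555
f_stop/f_pass = 2832.1 / 908.7 = 3.1167
n = 5.1348 -> ceil = 6

6


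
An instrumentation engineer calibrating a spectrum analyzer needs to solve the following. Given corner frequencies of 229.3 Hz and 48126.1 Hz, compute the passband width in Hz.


Bandwidth is the difference of -3dB frequencies:
BW = f_high - f_low
   = 48126.1 - 229.3
   = 47896.8 Hz

47896.8 Hz


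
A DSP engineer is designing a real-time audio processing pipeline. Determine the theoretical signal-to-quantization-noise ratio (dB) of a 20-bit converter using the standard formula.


Theoretical SNR for a full-scale sinusoid:
SNR = 6.02 * N + 1.76
    = 6.02 * 20 + 1.76
    = 120.4 + 1.76
    = 122.16 dB

122.16 dB


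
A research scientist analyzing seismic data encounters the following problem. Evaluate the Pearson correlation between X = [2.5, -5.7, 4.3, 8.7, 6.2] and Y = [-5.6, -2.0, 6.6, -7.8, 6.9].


Pearson correlation coefficient (population):
r = cov(X,Y) / (std(X) * std(Y))
Mean X = 3.2, Mean Y = -0.38
Cov(X,Y) = 1.356
Std(X) = 4.902244, Std(Y) = 6.109795
r = 0.0453

0.0453


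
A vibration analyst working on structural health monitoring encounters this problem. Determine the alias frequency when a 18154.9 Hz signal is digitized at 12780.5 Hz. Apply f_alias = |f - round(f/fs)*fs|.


Compute the nearest integer multiple of fs to the signal:
n = round(18154.9 / 12780.5) = 1
f_alias = |18154.9 - 1 * 12780.5|
        = |18154.9 - 12780.5|
        = 5374.4 Hz

5374.4


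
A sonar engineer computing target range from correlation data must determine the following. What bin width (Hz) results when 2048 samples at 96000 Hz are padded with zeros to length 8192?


Frequency resolution after zero-padding:
N_padded = 2048 * 4 = 8192
df = fs / N_padded
   = 96000 / 8192
   = 11.7188 Hz

11.7188 Hz


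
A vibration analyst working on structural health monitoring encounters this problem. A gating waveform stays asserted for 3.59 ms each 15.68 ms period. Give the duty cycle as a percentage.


Duty cycle as a percentage:
DC = (t_on / T) * 100
   = (3.59 / 15.68) * 100
   = 0.228954 * 100
   = 22.9 %

22.9 %


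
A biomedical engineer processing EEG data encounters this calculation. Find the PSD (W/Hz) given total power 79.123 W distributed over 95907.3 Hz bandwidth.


Power spectral density:
PSD = P / BW
    = 79.123 / 95907.3
    = 0.00082499 W/Hz

0.00082499 W/Hz


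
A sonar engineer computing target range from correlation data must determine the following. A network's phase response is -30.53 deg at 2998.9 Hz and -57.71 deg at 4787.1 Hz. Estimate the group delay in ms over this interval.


Group delay from phase difference:
tau = -d(phi)/d(omega)
d(phi) = -27.18 deg = -0.47438 rad
d(omega) = 2*pi*(4787.1 - 2998.9) = 11235.592 rad/s
tau = -(-0.47438) / 11235.592
    = 0.0422 ms

0.0422 ms


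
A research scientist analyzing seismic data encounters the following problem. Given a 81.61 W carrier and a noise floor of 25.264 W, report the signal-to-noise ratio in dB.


SNR in decibels:
SNR = 10 * log10(Ps / Pn)
    = 10 * log10(81.61 / 25.264)
    = 10 * log10(3.2303)
    = 10 * 0.5092
    = 5.09 dB

5.09 dB


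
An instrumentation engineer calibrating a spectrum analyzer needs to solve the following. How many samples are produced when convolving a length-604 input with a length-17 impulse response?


Linear convolution output length:
L = N + M - 1
  = 604 + 17 - 1
  = 620 samples

620


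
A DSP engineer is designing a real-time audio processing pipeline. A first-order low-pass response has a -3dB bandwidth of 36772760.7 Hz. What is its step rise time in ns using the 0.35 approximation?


Rise time from bandwidth relationship:
tr = 0.35 / BW
   = 0.35 / 36772760.7
   = 9.51791471e-09 s
   = 9.5179 ns

9.5179 ns


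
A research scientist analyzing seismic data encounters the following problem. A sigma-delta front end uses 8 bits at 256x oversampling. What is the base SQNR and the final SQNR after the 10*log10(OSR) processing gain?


Step 1 — baseline SQNR at Nyquist:
SQNR_base = 6.02*N + 1.76
          = 6.02*8 + 1.76
          = 49.92 dB

Step 2 — oversampling processing gain:
G = 10*log10(OSR) = 10*log10(256) = 24.08 dB

Step 3 — total:
SQNR_total = 49.92 + 24.08 = 74.0 dB

Base SQNR = 49.92 dB; oversampled SQNR = 74.0 dB


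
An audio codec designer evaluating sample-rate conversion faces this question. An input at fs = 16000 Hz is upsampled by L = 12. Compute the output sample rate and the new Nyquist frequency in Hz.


Step 1 — output sample rate after interpolation by L:
fs_out = L * fs_in = 12 * 16000 = 192000 Hz

Step 2 — Nyquist frequency of the output stream:
f_Nyq = fs_out / 2 = 192000 / 2 = 96000.0 Hz

fs_out = 192000 Hz; f_Nyquist = 96000.0 Hz


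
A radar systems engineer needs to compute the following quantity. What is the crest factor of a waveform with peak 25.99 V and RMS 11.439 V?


Crest factor is the ratio of peak to RMS:
CF = V_peak / V_rms
   = 25.99 / 11.439
   = 2.2721

2.2721


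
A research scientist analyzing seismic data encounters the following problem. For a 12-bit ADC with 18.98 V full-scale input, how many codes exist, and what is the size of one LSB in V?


Step 1 — number of quantization levels:
L = 2^N = 2^12 = 4096

Step 2 — LSB step size:
delta = Vfs / L
      = 18.98 / 4096
      = 0.00463379 V

Levels = 4096; step size = 0.00463379 V


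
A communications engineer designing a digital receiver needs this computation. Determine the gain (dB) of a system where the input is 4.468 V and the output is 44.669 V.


Voltage gain in dB:
G = 20 * log10(Vout / Vin)
  = 20 * log10(44.669 / 4.468)
  = 20 * log10(9.997538)
  = 20 * 0.999893
  = 20.0 dB

20.0 dB


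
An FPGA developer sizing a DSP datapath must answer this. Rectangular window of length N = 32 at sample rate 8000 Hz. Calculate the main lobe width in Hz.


Main lobe width for a rectangular window:
Width = 2 * fs / N
      = 2 * 8000 / 32
      = 16000 / 32
      = 500.0 Hz

500.0 Hz


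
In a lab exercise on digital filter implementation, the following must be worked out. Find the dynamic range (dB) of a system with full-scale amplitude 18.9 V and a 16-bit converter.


Dynamic range from full-scale to LSB:
V_min = V_max / 2^bits = 18.9 / 2^16
DR = 20 * log10(V_max / V_min)
   = 20 * log10(2^16)
   = 20 * 16 * log10(2)
   = 96.33 dB

96.33 dB


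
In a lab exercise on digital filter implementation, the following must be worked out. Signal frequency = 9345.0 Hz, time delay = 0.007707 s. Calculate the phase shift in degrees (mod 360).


Phase shift from frequency and time delay:
phi = 360 * f * t_delay
    = 360 * 9345.0 * 0.007707
    = 25927.89 degrees
    mod 360 = 7.89 degrees

7.89 degrees


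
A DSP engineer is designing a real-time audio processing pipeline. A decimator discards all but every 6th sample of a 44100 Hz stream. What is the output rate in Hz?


Decimation reduces the sample rate:
fs_out = fs_in / M
       = 44100 / 6
       = 7350.0 Hz

7350.0 Hz


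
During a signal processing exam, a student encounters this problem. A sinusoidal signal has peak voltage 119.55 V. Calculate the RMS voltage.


RMS voltage for a sinusoidal waveform:
V_rms = V_peak / sqrt(2)
      = 119.55 / 1.414214
      = 84.535 V

84.535 V


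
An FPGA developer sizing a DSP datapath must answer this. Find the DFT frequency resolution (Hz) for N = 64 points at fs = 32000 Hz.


DFT frequency resolution:
df = fs / N
   = 32000 / 64
   = 500.0 Hz

500.0 Hz


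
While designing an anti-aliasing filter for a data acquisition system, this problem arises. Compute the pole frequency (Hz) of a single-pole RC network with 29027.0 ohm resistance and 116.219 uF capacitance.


Cutoff frequency of a first-order RC filter:
fc = 1 / (2 * pi * R * C)
C = 116.219 uF = 0.000116219 F
fc = 1 / (2 * pi * 29027.0 * 0.000116219)
   = 1 / 21.196255972095
   = 0.047178 Hz

0.047178 Hz


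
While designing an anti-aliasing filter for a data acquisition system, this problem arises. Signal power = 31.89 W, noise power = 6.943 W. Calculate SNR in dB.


SNR in decibels:
SNR = 10 * log10(Ps / Pn)
    = 10 * log10(31.89 / 6.943)
    = 10 * log10(4.5931)
    = 10 * 0.6621
    = 6.62 dB

6.62 dB


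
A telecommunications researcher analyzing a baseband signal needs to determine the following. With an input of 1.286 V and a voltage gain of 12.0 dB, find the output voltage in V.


Output voltage from dB gain:
V_out = V_in * 10^(gain_dB / 20)
      = 1.286 * 10^(12.0 / 20)
      = 1.286 * 3.981072
      = 5.1197 V

5.1197 V


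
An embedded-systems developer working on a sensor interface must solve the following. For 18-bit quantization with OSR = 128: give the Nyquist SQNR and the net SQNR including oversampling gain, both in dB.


Step 1 — baseline SQNR at Nyquist:
SQNR_base = 6.02*N + 1.76
          = 6.02*18 + 1.76
          = 110.12 dB

Step 2 — oversampling processing gain:
G = 10*log10(OSR) = 10*log10(128) = 21.07 dB

Step 3 — total:
SQNR_total = 110.12 + 21.07 = 131.19 dB

Base SQNR = 110.12 dB; oversampled SQNR = 131.19 dB


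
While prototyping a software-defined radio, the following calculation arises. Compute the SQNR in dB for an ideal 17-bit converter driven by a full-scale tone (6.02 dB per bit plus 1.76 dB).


Theoretical SNR for a full-scale sinusoid:
SNR = 6.02 * N + 1.76
    = 6.02 * 17 + 1.76
    = 102.34 + 1.76
    = 104.1 dB

104.1 dB


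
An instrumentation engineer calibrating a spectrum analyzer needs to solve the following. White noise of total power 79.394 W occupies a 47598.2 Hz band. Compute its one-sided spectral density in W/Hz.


Power spectral density:
PSD = P / BW
    = 79.394 / 47598.2
    = 0.001668 W/Hz

0.001668 W/Hz


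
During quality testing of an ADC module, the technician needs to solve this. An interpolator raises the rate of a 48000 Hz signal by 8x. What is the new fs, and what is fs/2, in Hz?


Step 1 — output sample rate after interpolation by L:
fs_out = L * fs_in = 8 * 48000 = 384000 Hz

Step 2 — Nyquist frequency of the output stream:
f_Nyq = fs_out / 2 = 384000 / 2 = 192000.0 Hz

fs_out = 384000 Hz; f_Nyquist = 192000.0 Hz


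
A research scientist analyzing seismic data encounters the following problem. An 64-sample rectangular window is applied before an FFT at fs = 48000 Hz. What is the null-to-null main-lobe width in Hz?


Main lobe width for a rectangular window:
Width = 2 * fs / N
      = 2 * 48000 / 64
      = 96000 / 64
      = 1500.0 Hz

1500.0 Hz


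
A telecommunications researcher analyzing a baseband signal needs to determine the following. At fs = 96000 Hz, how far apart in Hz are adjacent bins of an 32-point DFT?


DFT frequency resolution:
df = fs / N
   = 96000 / 32
   = 3000.0 Hz

3000.0 Hz


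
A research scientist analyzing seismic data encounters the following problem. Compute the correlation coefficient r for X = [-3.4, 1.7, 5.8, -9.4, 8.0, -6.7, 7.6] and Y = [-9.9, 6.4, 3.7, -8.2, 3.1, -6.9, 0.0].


Pearson correlation coefficient (population):
r = cov(X,Y) / (std(X) * std(Y))
Mean X = 0.5143, Mean Y = -1.6857
Cov(X,Y) = 31.454082
Std(X) = 6.560146, Std(Y) = 6.061925
r = 0.791

0.791


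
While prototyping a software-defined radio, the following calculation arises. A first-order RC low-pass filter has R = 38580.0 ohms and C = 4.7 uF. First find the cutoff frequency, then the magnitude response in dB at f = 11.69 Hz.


Step 1 — cutoff frequency:
fc = 1 / (2*pi*R*C)
C = 4.7 uF = 4.7e-06 F
fc = 1 / (2*pi*38580.0*4.7e-06)
   = 0.877728 Hz

Step 2 — magnitude at f = 11.69 Hz:
|H(f)| = 1 / sqrt(1 + (f/fc)^2)
f/fc = 11.69 / 0.877728 = 13.318477
|H| = 1 / sqrt(1 + 177.38183) = 0.0748729
|H|_dB = 20*log10(0.0748729) = -22.51 dB

fc = 0.877728 Hz; |H(11.69 Hz)| = -22.51 dB


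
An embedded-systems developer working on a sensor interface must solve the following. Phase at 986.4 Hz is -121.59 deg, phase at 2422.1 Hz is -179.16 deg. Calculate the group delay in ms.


Group delay from phase difference:
tau = -d(phi)/d(omega)
d(phi) = -57.57 deg = -1.004786 rad
d(omega) = 2*pi*(2422.1 - 986.4) = 9020.7691 rad/s
tau = -(-1.004786) / 9020.7691
    = 0.1114 ms

0.1114 ms


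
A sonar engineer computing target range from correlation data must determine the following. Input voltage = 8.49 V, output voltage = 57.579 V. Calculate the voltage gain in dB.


Voltage gain in dB:
G = 20 * log10(Vout / Vin)
  = 20 * log10(57.579 / 8.49)
  = 20 * log10(6.781979)
  = 20 * 0.831356
  = 16.63 dB

16.63 dB


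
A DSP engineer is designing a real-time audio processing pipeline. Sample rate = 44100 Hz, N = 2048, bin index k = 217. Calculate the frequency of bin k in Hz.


Frequency of DFT bin k:
f_k = k * fs / N
    = 217 * 44100 / 2048
    = 9569700 / 2048
    = 4672.705 Hz

4672.705 Hz


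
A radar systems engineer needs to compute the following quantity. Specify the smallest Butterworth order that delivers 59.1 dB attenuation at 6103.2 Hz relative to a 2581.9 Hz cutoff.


Butterworth filter order formula:
n = log10(10^(A/10) - 1) / (2 * log10(f_stop/f_pass))
10^(59.1/10) - 1 = 812829.5162
f_stop/f_pass = 6103.2 / 2581.9 = 2.3638
n = 7.9091 -> ceil = 8

8


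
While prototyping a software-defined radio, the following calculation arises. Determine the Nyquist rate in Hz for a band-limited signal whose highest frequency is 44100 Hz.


The Nyquist rate is twice the maximum frequency component.
fs_min = 2 * fmax
      = 2 * 44100
      = 88200 Hz

88200


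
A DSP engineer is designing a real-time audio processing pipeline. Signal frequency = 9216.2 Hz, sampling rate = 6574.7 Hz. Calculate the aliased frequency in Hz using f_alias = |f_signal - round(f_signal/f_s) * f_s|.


Compute the nearest integer multiple of fs to the signal:
n = round(9216.2 / 6574.7) = 1
f_alias = |9216.2 - 1 * 6574.7|
        = |9216.2 - 6574.7|
        = 2641.5 Hz

2641.5


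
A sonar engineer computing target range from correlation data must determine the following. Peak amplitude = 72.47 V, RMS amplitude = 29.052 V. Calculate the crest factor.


Crest factor is the ratio of peak to RMS:
CF = V_peak / V_rms
   = 72.47 / 29.052
   = 2.4945

2.4945


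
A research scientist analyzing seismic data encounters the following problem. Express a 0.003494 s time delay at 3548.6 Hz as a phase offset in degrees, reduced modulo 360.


Phase shift from frequency and time delay:
phi = 360 * f * t_delay
    = 360 * 3548.6 * 0.003494
    = 4463.57 degrees
    mod 360 = 143.57 degrees

143.57 degrees


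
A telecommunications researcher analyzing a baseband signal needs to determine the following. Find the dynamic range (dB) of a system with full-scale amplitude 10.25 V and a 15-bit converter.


Dynamic range from full-scale to LSB:
V_min = V_max / 2^bits = 10.25 / 2^15
DR = 20 * log10(V_max / V_min)
   = 20 * log10(2^15)
   = 20 * 15 * log10(2)
   = 90.31 dB

90.31 dB


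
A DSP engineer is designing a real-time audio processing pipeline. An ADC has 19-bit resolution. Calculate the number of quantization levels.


Number of quantization levels = 2^N
= 2^19
= 524288

524288


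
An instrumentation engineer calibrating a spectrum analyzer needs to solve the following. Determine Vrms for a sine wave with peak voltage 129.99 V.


RMS voltage for a sinusoidal waveform:
V_rms = V_peak / sqrt(2)
      = 129.99 / 1.414214
      = 91.917 V

91.917 V


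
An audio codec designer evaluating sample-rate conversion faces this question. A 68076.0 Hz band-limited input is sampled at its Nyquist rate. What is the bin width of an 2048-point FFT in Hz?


Step 1 — Nyquist sampling rate:
fs = 2 * fmax = 2 * 68076.0 = 136152.0 Hz

Step 2 — DFT bin spacing:
df = fs / N = 136152.0 / 2048 = 66.4805 Hz

66.4805 Hz


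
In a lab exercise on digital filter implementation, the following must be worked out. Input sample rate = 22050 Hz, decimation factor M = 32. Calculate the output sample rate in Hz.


Decimation reduces the sample rate:
fs_out = fs_in / M
       = 22050 / 32
       = 689.0625 Hz

689.0625 Hz


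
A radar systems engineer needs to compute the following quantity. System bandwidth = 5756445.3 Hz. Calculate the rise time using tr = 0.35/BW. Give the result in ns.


Rise time from bandwidth relationship:
tr = 0.35 / BW
   = 0.35 / 5756445.3
   = 6.080141159e-08 s
   = 60.8014 ns

60.8014 ns


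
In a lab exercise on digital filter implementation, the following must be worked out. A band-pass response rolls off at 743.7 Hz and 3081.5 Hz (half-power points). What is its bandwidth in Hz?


Bandwidth is the difference of -3dB frequencies:
BW = f_high - f_low
   = 3081.5 - 743.7
   = 2337.8 Hz

2337.8 Hz


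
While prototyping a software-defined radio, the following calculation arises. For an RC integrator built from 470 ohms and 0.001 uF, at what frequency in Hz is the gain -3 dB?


Cutoff frequency of a first-order RC filter:
fc = 1 / (2 * pi * R * C)
C = 0.001 uF = 1e-09 F
fc = 1 / (2 * pi * 470 * 1e-09)
   = 1 / 2.9530970943744e-06
   = 338627.538493 Hz

338627.538493 Hz


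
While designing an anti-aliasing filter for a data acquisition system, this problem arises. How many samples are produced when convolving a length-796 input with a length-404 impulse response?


Linear convolution output length:
L = N + M - 1
  = 796 + 404 - 1
  = 1199 samples

1199


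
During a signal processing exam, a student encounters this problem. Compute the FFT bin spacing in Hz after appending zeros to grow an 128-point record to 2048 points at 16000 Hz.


Frequency resolution after zero-padding:
N_padded = 128 * 16 = 2048
df = fs / N_padded
   = 16000 / 2048
   = 7.8125 Hz

7.8125 Hz


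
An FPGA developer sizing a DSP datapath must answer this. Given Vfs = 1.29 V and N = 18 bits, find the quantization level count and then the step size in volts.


Step 1 — number of quantization levels:
L = 2^N = 2^18 = 262144

Step 2 — LSB step size:
delta = Vfs / L
      = 1.29 / 262144
      = 4.92e-06 V

Levels = 262144; step size = 4.92e-06 V


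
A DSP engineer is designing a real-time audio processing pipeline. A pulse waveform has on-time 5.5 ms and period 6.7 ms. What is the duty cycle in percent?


Duty cycle as a percentage:
DC = (t_on / T) * 100
   = (5.5 / 6.7) * 100
   = 0.820896 * 100
   = 82.09 %

82.09 %


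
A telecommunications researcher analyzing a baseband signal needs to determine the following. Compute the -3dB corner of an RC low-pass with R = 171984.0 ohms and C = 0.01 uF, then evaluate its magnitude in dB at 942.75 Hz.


Step 1 — cutoff frequency:
fc = 1 / (2*pi*R*C)
C = 0.01 uF = 1e-08 F
fc = 1 / (2*pi*171984.0*1e-08)
   = 92.5406 Hz

Step 2 — magnitude at f = 942.75 Hz:
|H(f)| = 1 / sqrt(1 + (f/fc)^2)
f/fc = 942.75 / 92.5406 = 10.18742
|H| = 1 / sqrt(1 + 103.783526) = 0.0976908
|H|_dB = 20*log10(0.0976908) = -20.2 dB

fc = 92.5406 Hz; |H(942.75 Hz)| = -20.2 dB


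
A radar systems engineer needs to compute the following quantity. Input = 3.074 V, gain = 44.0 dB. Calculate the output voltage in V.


Output voltage from dB gain:
V_out = V_in * 10^(gain_dB / 20)
      = 3.074 * 10^(44.0 / 20)
      = 3.074 * 158.489319
      = 487.1962 V

487.1962 V


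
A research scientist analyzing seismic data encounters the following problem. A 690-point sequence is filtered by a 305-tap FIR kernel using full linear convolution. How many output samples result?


Linear convolution output length:
L = N + M - 1
  = 690 + 305 - 1
  = 994 samples

994


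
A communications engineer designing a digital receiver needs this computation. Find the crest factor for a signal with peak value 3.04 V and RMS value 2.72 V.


Crest factor is the ratio of peak to RMS:
CF = V_peak / V_rms
   = 3.04 / 2.72
   = 1.1176

1.1176


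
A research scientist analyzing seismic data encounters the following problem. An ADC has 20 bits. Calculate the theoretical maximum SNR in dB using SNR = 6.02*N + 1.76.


Theoretical SNR for a full-scale sinusoid:
SNR = 6.02 * N + 1.76
    = 6.02 * 20 + 1.76
    = 120.4 + 1.76
    = 122.16 dB

122.16 dB


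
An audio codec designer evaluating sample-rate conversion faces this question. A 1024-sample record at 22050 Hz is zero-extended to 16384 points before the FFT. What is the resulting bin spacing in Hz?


Frequency resolution after zero-padding:
N_padded = 1024 * 16 = 16384
df = fs / N_padded
   = 22050 / 16384
   = 1.3458 Hz

1.3458 Hz


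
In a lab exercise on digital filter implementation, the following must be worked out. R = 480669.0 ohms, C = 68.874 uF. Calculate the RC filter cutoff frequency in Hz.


Cutoff frequency of a first-order RC filter:
fc = 1 / (2 * pi * R * C)
C = 68.874 uF = 6.8874e-05 F
fc = 1 / (2 * pi * 480669.0 * 6.8874e-05)
   = 1 / 208.00859880855
   = 0.004807 Hz

0.004807 Hz


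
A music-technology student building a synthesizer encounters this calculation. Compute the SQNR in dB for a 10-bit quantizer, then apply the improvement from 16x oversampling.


Step 1 — baseline SQNR at Nyquist:
SQNR_base = 6.02*N + 1.76
          = 6.02*10 + 1.76
          = 61.96 dB

Step 2 — oversampling processing gain:
G = 10*log10(OSR) = 10*log10(16) = 12.04 dB

Step 3 — total:
SQNR_total = 61.96 + 12.04 = 74.0 dB

Base SQNR = 61.96 dB; oversampled SQNR = 74.0 dB


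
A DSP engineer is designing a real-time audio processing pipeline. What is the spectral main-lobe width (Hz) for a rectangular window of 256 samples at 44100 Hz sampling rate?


Main lobe width for a rectangular window:
Width = 2 * fs / N
      = 2 * 44100 / 256
      = 88200 / 256
      = 344.531 Hz

344.531 Hz


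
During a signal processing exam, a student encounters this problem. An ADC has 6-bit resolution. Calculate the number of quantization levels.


Number of quantization levels = 2^N
= 2^6
= 64

64


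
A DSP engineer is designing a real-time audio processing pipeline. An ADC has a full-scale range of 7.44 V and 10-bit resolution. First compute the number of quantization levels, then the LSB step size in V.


Step 1 — number of quantization levels:
L = 2^N = 2^10 = 1024

Step 2 — LSB step size:
delta = Vfs / L
      = 7.44 / 1024
      = 0.00726563 V

Levels = 1024; step size = 0.00726563 V


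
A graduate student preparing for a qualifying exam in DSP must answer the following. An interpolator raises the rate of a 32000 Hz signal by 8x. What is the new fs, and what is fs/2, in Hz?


Step 1 — output sample rate after interpolation by L:
fs_out = L * fs_in = 8 * 32000 = 256000 Hz

Step 2 — Nyquist frequency of the output stream:
f_Nyq = fs_out / 2 = 256000 / 2 = 128000.0 Hz

fs_out = 256000 Hz; f_Nyquist = 128000.0 Hz


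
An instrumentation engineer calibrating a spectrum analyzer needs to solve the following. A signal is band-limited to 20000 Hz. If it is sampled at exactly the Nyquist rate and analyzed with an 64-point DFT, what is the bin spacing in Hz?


Step 1 — Nyquist sampling rate:
fs = 2 * fmax = 2 * 20000 = 40000 Hz

Step 2 — DFT bin spacing:
df = fs / N = 40000 / 64 = 625.0 Hz

625.0 Hz


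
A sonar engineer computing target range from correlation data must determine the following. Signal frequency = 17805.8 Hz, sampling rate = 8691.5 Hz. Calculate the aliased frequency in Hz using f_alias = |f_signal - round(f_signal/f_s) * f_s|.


Compute the nearest integer multiple of fs to the signal:
n = round(17805.8 / 8691.5) = 2
f_alias = |17805.8 - 2 * 8691.5|
        = |17805.8 - 17383.0|
        = 422.8 Hz

422.8


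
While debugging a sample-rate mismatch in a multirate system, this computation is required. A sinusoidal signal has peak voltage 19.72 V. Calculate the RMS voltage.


RMS voltage for a sinusoidal waveform:
V_rms = V_peak / sqrt(2)
      = 19.72 / 1.414214
      = 13.944 V

13.944 V


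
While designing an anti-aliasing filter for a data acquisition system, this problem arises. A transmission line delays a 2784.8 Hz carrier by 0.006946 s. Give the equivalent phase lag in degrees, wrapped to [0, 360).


Phase shift from frequency and time delay:
phi = 360 * f * t_delay
    = 360 * 2784.8 * 0.006946
    = 6963.56 degrees
    mod 360 = 123.56 degrees

123.56 degrees


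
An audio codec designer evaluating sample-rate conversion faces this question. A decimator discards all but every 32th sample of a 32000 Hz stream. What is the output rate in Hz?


Decimation reduces the sample rate:
fs_out = fs_in / M
       = 32000 / 32
       = 1000.0 Hz

1000.0 Hz


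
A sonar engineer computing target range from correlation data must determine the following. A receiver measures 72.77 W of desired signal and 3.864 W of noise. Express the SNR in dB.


SNR in decibels:
SNR = 10 * log10(Ps / Pn)
    = 10 * log10(72.77 / 3.864)
    = 10 * log10(18.8328)
    = 10 * 1.2749
    = 12.75 dB

12.75 dB


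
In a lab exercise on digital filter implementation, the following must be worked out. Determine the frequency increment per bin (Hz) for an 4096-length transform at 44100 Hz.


DFT frequency resolution:
df = fs / N
   = 44100 / 4096
   = 10.7666 Hz

10.7666 Hz


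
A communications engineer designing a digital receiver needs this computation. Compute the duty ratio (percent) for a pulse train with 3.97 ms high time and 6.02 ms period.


Duty cycle as a percentage:
DC = (t_on / T) * 100
   = (3.97 / 6.02) * 100
   = 0.659468 * 100
   = 65.95 %

65.95 %


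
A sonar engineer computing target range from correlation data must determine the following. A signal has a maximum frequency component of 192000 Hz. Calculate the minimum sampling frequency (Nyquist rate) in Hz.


The Nyquist rate is twice the maximum frequency component.
fs_min = 2 * fmax
      = 2 * 192000
      = 384000 Hz

384000
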